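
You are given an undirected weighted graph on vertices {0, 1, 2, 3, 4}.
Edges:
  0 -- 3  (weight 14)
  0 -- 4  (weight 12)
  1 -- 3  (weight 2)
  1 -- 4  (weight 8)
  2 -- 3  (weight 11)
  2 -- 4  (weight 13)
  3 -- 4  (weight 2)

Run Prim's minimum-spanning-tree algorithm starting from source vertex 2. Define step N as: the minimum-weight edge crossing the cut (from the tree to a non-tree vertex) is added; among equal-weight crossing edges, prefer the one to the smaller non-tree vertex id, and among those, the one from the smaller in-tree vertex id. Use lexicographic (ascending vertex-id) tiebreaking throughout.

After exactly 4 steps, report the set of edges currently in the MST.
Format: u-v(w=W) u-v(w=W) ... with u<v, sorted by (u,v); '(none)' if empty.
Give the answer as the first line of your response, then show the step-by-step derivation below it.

0-4(w=12) 1-3(w=2) 2-3(w=11) 3-4(w=2)

step 1: add edge 2-3 (w=11); MST = {2-3(w=11)}
step 2: add edge 1-3 (w=2); MST = {1-3(w=2) 2-3(w=11)}
step 3: add edge 3-4 (w=2); MST = {1-3(w=2) 2-3(w=11) 3-4(w=2)}
step 4: add edge 0-4 (w=12); MST = {0-4(w=12) 1-3(w=2) 2-3(w=11) 3-4(w=2)}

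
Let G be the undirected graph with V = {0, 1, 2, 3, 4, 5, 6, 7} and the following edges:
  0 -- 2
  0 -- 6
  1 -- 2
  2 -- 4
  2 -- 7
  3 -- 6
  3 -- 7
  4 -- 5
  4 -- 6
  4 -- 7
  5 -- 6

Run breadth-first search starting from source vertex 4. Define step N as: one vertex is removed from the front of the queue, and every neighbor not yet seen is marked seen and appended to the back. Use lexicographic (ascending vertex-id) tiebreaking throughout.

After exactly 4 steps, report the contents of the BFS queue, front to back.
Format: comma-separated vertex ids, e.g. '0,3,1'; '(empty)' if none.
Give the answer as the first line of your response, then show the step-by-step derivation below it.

7,0,1,3

step 1: dequeue 4; queue=[2,5,6,7]; order=4
step 2: dequeue 2; queue=[5,6,7,0,1]; order=4,2
step 3: dequeue 5; queue=[6,7,0,1]; order=4,2,5
step 4: dequeue 6; queue=[7,0,1,3]; order=4,2,5,6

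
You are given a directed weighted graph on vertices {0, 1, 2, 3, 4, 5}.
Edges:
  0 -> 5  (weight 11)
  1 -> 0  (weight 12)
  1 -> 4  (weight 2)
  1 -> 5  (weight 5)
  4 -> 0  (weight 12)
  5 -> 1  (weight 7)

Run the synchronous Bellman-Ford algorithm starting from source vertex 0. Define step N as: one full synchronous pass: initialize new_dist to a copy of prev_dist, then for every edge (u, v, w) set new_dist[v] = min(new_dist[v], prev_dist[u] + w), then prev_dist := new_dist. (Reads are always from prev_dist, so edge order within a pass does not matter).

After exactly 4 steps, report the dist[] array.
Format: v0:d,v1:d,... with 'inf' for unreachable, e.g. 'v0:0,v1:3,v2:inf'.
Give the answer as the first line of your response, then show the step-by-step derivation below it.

v0:0,v1:18,v2:inf,v3:inf,v4:20,v5:11

step 1: dist = v0:0,v1:inf,v2:inf,v3:inf,v4:inf,v5:11
step 2: dist = v0:0,v1:18,v2:inf,v3:inf,v4:inf,v5:11
step 3: dist = v0:0,v1:18,v2:inf,v3:inf,v4:20,v5:11
step 4: dist = v0:0,v1:18,v2:inf,v3:inf,v4:20,v5:11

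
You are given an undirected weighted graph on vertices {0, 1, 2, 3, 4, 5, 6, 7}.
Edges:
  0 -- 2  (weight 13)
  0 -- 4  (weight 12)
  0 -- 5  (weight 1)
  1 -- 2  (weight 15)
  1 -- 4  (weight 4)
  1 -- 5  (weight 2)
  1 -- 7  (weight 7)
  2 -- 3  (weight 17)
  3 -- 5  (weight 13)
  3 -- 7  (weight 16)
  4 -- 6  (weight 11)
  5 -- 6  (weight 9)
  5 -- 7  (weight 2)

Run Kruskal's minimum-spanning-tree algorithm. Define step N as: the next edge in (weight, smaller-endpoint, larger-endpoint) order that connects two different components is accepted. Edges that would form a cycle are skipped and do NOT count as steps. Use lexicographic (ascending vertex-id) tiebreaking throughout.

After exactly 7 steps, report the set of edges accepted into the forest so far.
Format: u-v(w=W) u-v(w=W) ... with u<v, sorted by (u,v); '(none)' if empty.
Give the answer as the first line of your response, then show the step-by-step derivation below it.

0-2(w=13) 0-5(w=1) 1-4(w=4) 1-5(w=2) 3-5(w=13) 5-6(w=9) 5-7(w=2)

step 1: add edge 0-5 (w=1); MST = {0-5(w=1)}
step 2: add edge 1-5 (w=2); MST = {0-5(w=1) 1-5(w=2)}
step 3: add edge 5-7 (w=2); MST = {0-5(w=1) 1-5(w=2) 5-7(w=2)}
step 4: add edge 1-4 (w=4); MST = {0-5(w=1) 1-4(w=4) 1-5(w=2) 5-7(w=2)}
step 5: add edge 5-6 (w=9); MST = {0-5(w=1) 1-4(w=4) 1-5(w=2) 5-6(w=9) 5-7(w=2)}
step 6: add edge 0-2 (w=13); MST = {0-2(w=13) 0-5(w=1) 1-4(w=4) 1-5(w=2) 5-6(w=9) 5-7(w=2)}
step 7: add edge 3-5 (w=13); MST = {0-2(w=13) 0-5(w=1) 1-4(w=4) 1-5(w=2) 3-5(w=13) 5-6(w=9) 5-7(w=2)}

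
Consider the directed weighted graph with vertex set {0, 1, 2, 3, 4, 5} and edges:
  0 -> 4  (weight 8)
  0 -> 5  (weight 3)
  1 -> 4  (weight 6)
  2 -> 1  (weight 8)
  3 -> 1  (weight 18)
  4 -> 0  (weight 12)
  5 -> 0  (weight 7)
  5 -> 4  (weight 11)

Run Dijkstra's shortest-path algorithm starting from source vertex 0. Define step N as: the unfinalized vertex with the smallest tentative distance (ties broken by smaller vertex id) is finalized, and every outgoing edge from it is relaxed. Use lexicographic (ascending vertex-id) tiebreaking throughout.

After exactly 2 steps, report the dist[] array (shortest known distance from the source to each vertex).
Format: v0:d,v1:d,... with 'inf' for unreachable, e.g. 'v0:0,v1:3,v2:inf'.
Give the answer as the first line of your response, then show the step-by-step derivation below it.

v0:0,v1:inf,v2:inf,v3:inf,v4:8,v5:3

step 1: dist = v0:0,v1:inf,v2:inf,v3:inf,v4:8,v5:3
step 2: dist = v0:0,v1:inf,v2:inf,v3:inf,v4:8,v5:3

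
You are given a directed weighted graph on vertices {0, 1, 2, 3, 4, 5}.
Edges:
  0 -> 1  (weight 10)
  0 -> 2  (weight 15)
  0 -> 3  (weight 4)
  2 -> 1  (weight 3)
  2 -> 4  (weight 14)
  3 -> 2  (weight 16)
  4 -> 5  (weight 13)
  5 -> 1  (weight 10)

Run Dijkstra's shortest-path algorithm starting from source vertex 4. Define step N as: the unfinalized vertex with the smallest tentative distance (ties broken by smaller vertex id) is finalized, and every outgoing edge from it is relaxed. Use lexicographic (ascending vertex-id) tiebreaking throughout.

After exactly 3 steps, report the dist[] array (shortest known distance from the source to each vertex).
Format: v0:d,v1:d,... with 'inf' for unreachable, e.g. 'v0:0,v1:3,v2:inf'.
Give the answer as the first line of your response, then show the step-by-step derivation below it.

v0:inf,v1:23,v2:inf,v3:inf,v4:0,v5:13

step 1: dist = v0:inf,v1:inf,v2:inf,v3:inf,v4:0,v5:13
step 2: dist = v0:inf,v1:23,v2:inf,v3:inf,v4:0,v5:13
step 3: dist = v0:inf,v1:23,v2:inf,v3:inf,v4:0,v5:13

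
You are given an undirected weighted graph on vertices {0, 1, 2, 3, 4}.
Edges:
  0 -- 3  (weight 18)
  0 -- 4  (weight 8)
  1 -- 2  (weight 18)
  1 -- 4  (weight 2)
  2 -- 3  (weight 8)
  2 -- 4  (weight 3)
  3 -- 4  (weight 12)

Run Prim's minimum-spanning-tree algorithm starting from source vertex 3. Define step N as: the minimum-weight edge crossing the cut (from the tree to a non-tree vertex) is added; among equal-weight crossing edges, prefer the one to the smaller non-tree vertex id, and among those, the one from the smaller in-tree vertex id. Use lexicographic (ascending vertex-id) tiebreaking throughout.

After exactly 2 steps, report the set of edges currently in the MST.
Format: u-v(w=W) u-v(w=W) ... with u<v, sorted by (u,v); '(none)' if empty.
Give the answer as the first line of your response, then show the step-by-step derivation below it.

2-3(w=8) 2-4(w=3)

step 1: add edge 2-3 (w=8); MST = {2-3(w=8)}
step 2: add edge 2-4 (w=3); MST = {2-3(w=8) 2-4(w=3)}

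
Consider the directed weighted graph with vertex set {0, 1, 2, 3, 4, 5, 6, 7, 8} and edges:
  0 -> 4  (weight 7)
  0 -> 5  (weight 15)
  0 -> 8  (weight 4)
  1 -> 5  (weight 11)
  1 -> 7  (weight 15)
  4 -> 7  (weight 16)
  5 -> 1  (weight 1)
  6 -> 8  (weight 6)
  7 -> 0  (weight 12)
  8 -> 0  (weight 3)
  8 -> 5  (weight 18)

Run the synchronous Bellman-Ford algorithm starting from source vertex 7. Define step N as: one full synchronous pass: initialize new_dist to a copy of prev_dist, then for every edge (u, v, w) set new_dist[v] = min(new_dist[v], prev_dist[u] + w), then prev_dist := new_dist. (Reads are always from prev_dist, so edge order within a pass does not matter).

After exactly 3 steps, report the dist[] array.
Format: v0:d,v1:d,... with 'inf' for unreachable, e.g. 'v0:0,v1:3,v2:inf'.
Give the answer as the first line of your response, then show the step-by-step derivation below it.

v0:12,v1:28,v2:inf,v3:inf,v4:19,v5:27,v6:inf,v7:0,v8:16

step 1: dist = v0:12,v1:inf,v2:inf,v3:inf,v4:inf,v5:inf,v6:inf,v7:0,v8:inf
step 2: dist = v0:12,v1:inf,v2:inf,v3:inf,v4:19,v5:27,v6:inf,v7:0,v8:16
step 3: dist = v0:12,v1:28,v2:inf,v3:inf,v4:19,v5:27,v6:inf,v7:0,v8:16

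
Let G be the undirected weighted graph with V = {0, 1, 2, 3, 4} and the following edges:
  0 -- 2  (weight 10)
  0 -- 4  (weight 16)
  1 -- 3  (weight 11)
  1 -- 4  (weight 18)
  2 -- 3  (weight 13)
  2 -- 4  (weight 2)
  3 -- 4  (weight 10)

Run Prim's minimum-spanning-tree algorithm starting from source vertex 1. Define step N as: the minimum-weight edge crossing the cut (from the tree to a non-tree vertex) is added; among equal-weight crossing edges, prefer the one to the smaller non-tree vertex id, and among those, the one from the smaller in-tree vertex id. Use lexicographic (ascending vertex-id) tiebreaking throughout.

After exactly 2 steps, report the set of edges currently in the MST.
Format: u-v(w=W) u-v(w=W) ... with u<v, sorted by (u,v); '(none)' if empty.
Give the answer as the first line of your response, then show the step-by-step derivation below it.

1-3(w=11) 3-4(w=10)

step 1: add edge 1-3 (w=11); MST = {1-3(w=11)}
step 2: add edge 3-4 (w=10); MST = {1-3(w=11) 3-4(w=10)}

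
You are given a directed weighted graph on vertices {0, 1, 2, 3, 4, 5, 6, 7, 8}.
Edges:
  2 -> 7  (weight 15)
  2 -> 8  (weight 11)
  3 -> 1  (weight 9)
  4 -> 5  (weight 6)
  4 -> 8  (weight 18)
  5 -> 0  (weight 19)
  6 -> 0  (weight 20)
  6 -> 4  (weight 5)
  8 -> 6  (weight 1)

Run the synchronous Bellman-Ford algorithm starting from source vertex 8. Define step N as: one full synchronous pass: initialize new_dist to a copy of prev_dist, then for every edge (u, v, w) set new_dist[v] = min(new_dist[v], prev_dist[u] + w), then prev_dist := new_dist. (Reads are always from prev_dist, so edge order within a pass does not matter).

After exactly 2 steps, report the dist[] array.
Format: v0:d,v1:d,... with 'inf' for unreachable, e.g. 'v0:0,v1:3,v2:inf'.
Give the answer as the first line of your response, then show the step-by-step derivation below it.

v0:21,v1:inf,v2:inf,v3:inf,v4:6,v5:inf,v6:1,v7:inf,v8:0

step 1: dist = v0:inf,v1:inf,v2:inf,v3:inf,v4:inf,v5:inf,v6:1,v7:inf,v8:0
step 2: dist = v0:21,v1:inf,v2:inf,v3:inf,v4:6,v5:inf,v6:1,v7:inf,v8:0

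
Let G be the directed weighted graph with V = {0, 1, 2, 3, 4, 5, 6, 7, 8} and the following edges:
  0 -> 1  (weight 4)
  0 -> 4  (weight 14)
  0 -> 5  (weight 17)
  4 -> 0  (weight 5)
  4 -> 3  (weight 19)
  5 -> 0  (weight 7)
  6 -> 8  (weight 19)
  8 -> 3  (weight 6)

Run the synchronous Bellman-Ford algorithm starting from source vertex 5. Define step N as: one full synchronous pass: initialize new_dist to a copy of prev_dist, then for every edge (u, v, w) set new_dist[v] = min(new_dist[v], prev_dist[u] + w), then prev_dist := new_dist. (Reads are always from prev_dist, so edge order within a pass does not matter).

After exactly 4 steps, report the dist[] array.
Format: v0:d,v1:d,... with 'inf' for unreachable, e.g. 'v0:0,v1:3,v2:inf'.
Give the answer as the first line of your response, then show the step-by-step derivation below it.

v0:7,v1:11,v2:inf,v3:40,v4:21,v5:0,v6:inf,v7:inf,v8:inf

step 1: dist = v0:7,v1:inf,v2:inf,v3:inf,v4:inf,v5:0,v6:inf,v7:inf,v8:inf
step 2: dist = v0:7,v1:11,v2:inf,v3:inf,v4:21,v5:0,v6:inf,v7:inf,v8:inf
step 3: dist = v0:7,v1:11,v2:inf,v3:40,v4:21,v5:0,v6:inf,v7:inf,v8:inf
step 4: dist = v0:7,v1:11,v2:inf,v3:40,v4:21,v5:0,v6:inf,v7:inf,v8:inf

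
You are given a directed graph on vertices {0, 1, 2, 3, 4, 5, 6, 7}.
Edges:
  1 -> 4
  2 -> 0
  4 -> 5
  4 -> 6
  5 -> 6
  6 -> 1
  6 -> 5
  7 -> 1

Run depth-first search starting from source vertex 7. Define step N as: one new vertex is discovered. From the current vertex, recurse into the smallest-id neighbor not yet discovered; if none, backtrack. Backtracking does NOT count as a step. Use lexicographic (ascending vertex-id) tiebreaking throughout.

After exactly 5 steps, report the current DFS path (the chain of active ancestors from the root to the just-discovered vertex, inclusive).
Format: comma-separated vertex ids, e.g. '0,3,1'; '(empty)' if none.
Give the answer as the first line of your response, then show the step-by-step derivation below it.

7,1,4,5,6

step 1: discover 7; path=7; order=7
step 2: discover 1; path=7>1; order=7,1
step 3: discover 4; path=7>1>4; order=7,1,4
step 4: discover 5; path=7>1>4>5; order=7,1,4,5
step 5: discover 6; path=7>1>4>5>6; order=7,1,4,5,6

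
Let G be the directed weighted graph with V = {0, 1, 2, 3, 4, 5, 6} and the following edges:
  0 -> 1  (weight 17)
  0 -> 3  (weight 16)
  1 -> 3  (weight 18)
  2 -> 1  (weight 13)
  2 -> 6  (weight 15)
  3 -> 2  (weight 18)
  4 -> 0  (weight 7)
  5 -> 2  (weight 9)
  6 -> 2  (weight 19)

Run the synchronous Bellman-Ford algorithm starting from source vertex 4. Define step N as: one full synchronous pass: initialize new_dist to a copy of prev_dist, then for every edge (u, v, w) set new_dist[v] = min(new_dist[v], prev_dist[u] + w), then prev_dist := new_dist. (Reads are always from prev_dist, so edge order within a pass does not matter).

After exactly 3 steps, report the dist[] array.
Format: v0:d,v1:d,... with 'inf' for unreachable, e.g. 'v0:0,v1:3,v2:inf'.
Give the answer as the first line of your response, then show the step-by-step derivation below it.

v0:7,v1:24,v2:41,v3:23,v4:0,v5:inf,v6:inf

step 1: dist = v0:7,v1:inf,v2:inf,v3:inf,v4:0,v5:inf,v6:inf
step 2: dist = v0:7,v1:24,v2:inf,v3:23,v4:0,v5:inf,v6:inf
step 3: dist = v0:7,v1:24,v2:41,v3:23,v4:0,v5:inf,v6:inf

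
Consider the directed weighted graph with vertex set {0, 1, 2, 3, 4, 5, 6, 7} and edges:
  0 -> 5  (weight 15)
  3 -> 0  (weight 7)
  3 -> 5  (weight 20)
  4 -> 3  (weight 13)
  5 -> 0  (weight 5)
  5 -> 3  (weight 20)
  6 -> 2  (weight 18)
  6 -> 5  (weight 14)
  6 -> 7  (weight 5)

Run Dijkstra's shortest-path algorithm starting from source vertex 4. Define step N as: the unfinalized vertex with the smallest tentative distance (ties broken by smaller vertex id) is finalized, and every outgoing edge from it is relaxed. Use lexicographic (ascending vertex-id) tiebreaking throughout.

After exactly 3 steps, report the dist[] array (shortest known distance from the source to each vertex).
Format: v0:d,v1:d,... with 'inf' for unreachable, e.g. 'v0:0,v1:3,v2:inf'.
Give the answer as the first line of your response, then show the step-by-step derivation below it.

v0:20,v1:inf,v2:inf,v3:13,v4:0,v5:33,v6:inf,v7:inf

step 1: dist = v0:inf,v1:inf,v2:inf,v3:13,v4:0,v5:inf,v6:inf,v7:inf
step 2: dist = v0:20,v1:inf,v2:inf,v3:13,v4:0,v5:33,v6:inf,v7:inf
step 3: dist = v0:20,v1:inf,v2:inf,v3:13,v4:0,v5:33,v6:inf,v7:inf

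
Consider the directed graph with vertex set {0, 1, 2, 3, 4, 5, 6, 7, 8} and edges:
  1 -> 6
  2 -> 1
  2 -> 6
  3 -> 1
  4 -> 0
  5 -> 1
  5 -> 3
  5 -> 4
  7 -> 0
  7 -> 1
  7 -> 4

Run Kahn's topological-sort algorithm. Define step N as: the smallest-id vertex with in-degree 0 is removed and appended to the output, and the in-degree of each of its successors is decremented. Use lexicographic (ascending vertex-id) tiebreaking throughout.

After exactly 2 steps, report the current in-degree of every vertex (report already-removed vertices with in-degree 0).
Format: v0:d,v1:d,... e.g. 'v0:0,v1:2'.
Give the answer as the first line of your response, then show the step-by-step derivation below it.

v0:2,v1:2,v2:0,v3:0,v4:1,v5:0,v6:1,v7:0,v8:0

step 1: output 2; order=[2]; indeg=(2,3,0,1,2,0,1,0,0)
step 2: output 5; order=[2,5]; indeg=(2,2,0,0,1,0,1,0,0)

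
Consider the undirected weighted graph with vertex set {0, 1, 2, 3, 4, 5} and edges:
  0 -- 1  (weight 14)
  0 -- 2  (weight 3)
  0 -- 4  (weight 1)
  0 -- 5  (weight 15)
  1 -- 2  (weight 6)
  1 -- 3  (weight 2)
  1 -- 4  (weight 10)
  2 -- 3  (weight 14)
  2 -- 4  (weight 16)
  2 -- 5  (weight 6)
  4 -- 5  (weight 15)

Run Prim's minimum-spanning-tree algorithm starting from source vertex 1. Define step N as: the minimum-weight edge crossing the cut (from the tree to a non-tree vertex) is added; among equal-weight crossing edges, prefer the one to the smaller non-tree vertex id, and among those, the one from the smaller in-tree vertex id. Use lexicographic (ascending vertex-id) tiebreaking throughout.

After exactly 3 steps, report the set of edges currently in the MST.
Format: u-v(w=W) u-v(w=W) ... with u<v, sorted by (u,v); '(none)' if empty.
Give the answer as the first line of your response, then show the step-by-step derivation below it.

0-2(w=3) 1-2(w=6) 1-3(w=2)

step 1: add edge 1-3 (w=2); MST = {1-3(w=2)}
step 2: add edge 1-2 (w=6); MST = {1-2(w=6) 1-3(w=2)}
step 3: add edge 0-2 (w=3); MST = {0-2(w=3) 1-2(w=6) 1-3(w=2)}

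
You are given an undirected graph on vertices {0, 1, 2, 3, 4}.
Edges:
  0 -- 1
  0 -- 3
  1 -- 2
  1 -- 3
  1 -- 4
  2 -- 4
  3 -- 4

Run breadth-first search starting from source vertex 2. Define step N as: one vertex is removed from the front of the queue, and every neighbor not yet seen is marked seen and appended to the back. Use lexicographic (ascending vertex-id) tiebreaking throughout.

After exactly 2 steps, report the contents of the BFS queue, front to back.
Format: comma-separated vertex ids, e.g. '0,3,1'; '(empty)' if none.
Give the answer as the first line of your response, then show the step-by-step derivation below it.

4,0,3

step 1: dequeue 2; queue=[1,4]; order=2
step 2: dequeue 1; queue=[4,0,3]; order=2,1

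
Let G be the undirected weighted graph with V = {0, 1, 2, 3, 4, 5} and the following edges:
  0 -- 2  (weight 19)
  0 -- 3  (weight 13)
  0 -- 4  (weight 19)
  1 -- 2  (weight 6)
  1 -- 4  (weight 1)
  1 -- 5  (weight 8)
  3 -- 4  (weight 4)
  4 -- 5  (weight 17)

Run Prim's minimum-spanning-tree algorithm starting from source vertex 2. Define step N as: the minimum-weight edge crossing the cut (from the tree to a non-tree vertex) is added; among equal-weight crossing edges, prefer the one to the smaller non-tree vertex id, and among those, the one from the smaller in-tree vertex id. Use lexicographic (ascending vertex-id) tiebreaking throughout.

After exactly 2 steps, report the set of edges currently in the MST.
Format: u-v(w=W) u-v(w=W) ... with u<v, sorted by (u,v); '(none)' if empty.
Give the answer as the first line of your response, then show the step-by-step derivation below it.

1-2(w=6) 1-4(w=1)

step 1: add edge 1-2 (w=6); MST = {1-2(w=6)}
step 2: add edge 1-4 (w=1); MST = {1-2(w=6) 1-4(w=1)}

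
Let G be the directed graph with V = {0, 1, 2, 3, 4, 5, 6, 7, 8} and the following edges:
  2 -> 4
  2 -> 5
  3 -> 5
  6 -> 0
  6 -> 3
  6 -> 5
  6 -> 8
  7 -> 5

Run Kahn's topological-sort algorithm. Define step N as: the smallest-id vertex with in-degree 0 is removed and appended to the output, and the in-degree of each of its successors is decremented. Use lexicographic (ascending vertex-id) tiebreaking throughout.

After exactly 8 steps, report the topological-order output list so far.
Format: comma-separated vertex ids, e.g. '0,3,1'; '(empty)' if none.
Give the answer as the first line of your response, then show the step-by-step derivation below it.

1,2,4,6,0,3,7,5

step 1: output 1; order=[1]; indeg=(1,0,0,1,1,4,0,0,1)
step 2: output 2; order=[1,2]; indeg=(1,0,0,1,0,3,0,0,1)
step 3: output 4; order=[1,2,4]; indeg=(1,0,0,1,0,3,0,0,1)
step 4: output 6; order=[1,2,4,6]; indeg=(0,0,0,0,0,2,0,0,0)
step 5: output 0; order=[1,2,4,6,0]; indeg=(0,0,0,0,0,2,0,0,0)
step 6: output 3; order=[1,2,4,6,0,3]; indeg=(0,0,0,0,0,1,0,0,0)
step 7: output 7; order=[1,2,4,6,0,3,7]; indeg=(0,0,0,0,0,0,0,0,0)
step 8: output 5; order=[1,2,4,6,0,3,7,5]; indeg=(0,0,0,0,0,0,0,0,0)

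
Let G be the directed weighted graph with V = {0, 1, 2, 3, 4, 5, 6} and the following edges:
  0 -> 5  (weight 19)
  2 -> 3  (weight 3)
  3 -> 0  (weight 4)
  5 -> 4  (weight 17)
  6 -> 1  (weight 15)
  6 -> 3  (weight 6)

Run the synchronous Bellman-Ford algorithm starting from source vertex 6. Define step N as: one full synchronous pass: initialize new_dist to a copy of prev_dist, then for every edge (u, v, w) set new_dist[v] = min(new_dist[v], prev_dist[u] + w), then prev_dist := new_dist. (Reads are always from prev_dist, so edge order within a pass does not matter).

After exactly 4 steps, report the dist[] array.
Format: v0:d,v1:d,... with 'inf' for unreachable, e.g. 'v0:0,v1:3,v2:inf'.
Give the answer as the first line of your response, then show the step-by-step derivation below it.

v0:10,v1:15,v2:inf,v3:6,v4:46,v5:29,v6:0

step 1: dist = v0:inf,v1:15,v2:inf,v3:6,v4:inf,v5:inf,v6:0
step 2: dist = v0:10,v1:15,v2:inf,v3:6,v4:inf,v5:inf,v6:0
step 3: dist = v0:10,v1:15,v2:inf,v3:6,v4:inf,v5:29,v6:0
step 4: dist = v0:10,v1:15,v2:inf,v3:6,v4:46,v5:29,v6:0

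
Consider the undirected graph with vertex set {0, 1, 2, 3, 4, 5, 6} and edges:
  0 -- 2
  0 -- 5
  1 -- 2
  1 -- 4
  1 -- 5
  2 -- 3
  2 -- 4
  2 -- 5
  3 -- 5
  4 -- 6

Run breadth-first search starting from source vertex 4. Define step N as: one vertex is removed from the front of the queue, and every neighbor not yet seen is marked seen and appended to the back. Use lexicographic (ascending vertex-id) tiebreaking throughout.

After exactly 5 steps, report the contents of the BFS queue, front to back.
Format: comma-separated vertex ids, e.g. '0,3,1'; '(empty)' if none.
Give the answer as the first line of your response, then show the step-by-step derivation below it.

0,3

step 1: dequeue 4; queue=[1,2,6]; order=4
step 2: dequeue 1; queue=[2,6,5]; order=4,1
step 3: dequeue 2; queue=[6,5,0,3]; order=4,1,2
step 4: dequeue 6; queue=[5,0,3]; order=4,1,2,6
step 5: dequeue 5; queue=[0,3]; order=4,1,2,6,5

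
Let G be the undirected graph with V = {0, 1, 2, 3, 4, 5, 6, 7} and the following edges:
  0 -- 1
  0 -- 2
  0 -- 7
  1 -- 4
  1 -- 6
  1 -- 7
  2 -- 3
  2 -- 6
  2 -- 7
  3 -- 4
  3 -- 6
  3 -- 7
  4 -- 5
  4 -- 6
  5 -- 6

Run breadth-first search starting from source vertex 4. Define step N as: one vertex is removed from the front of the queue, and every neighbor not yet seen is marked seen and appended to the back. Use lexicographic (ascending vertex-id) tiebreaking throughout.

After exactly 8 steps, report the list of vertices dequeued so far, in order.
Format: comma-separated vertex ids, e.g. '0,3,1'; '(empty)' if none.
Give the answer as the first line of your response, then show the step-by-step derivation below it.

4,1,3,5,6,0,7,2

step 1: dequeue 4; queue=[1,3,5,6]; order=4
step 2: dequeue 1; queue=[3,5,6,0,7]; order=4,1
step 3: dequeue 3; queue=[5,6,0,7,2]; order=4,1,3
step 4: dequeue 5; queue=[6,0,7,2]; order=4,1,3,5
step 5: dequeue 6; queue=[0,7,2]; order=4,1,3,5,6
step 6: dequeue 0; queue=[7,2]; order=4,1,3,5,6,0
step 7: dequeue 7; queue=[2]; order=4,1,3,5,6,0,7
step 8: dequeue 2; queue=[(empty)]; order=4,1,3,5,6,0,7,2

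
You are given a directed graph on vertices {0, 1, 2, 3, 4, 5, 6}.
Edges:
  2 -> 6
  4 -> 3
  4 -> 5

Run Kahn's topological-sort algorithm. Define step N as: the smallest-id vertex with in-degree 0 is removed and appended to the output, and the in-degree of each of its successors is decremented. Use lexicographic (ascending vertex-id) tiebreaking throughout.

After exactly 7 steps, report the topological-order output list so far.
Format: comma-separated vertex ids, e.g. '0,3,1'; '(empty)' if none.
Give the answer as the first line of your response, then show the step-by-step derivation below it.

0,1,2,4,3,5,6

step 1: output 0; order=[0]; indeg=(0,0,0,1,0,1,1)
step 2: output 1; order=[0,1]; indeg=(0,0,0,1,0,1,1)
step 3: output 2; order=[0,1,2]; indeg=(0,0,0,1,0,1,0)
step 4: output 4; order=[0,1,2,4]; indeg=(0,0,0,0,0,0,0)
step 5: output 3; order=[0,1,2,4,3]; indeg=(0,0,0,0,0,0,0)
step 6: output 5; order=[0,1,2,4,3,5]; indeg=(0,0,0,0,0,0,0)
step 7: output 6; order=[0,1,2,4,3,5,6]; indeg=(0,0,0,0,0,0,0)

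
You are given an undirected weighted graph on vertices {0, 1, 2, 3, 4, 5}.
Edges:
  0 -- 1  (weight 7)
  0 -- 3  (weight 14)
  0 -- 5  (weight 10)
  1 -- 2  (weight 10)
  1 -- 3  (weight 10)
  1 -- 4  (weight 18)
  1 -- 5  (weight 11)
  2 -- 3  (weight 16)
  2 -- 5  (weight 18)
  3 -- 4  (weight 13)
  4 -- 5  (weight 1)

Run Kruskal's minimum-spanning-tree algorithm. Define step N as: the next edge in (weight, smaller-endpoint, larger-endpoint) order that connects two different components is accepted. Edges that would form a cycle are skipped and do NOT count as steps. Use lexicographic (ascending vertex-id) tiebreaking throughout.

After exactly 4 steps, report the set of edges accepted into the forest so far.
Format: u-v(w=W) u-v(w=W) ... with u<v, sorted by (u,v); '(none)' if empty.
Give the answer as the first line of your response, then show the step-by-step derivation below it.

0-1(w=7) 0-5(w=10) 1-2(w=10) 4-5(w=1)

step 1: add edge 4-5 (w=1); MST = {4-5(w=1)}
step 2: add edge 0-1 (w=7); MST = {0-1(w=7) 4-5(w=1)}
step 3: add edge 0-5 (w=10); MST = {0-1(w=7) 0-5(w=10) 4-5(w=1)}
step 4: add edge 1-2 (w=10); MST = {0-1(w=7) 0-5(w=10) 1-2(w=10) 4-5(w=1)}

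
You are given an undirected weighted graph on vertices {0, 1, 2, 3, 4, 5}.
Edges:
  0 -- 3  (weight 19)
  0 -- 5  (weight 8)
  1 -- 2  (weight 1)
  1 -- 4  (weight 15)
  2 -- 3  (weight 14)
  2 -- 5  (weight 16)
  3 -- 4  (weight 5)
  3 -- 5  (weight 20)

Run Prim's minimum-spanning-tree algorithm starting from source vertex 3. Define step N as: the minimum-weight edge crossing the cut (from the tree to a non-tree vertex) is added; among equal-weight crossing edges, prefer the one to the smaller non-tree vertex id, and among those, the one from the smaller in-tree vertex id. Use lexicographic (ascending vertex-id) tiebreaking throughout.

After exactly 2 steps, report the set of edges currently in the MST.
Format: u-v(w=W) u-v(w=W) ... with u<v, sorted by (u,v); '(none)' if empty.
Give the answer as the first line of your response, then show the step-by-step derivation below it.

2-3(w=14) 3-4(w=5)

step 1: add edge 3-4 (w=5); MST = {3-4(w=5)}
step 2: add edge 2-3 (w=14); MST = {2-3(w=14) 3-4(w=5)}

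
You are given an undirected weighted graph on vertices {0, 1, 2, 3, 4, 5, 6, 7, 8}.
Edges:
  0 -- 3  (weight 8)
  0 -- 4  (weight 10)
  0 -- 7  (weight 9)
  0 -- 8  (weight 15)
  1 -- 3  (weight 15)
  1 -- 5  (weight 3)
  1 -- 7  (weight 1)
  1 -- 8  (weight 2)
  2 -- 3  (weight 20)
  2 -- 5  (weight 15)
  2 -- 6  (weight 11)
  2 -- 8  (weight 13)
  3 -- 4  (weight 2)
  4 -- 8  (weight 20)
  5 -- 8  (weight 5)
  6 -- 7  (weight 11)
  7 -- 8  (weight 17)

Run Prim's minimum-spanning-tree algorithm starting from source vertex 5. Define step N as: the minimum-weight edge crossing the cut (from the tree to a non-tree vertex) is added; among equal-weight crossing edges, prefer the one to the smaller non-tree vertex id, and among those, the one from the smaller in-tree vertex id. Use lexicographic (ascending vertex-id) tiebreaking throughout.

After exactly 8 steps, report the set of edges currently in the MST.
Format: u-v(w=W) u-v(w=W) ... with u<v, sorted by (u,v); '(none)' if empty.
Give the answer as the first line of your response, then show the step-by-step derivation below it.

0-3(w=8) 0-7(w=9) 1-5(w=3) 1-7(w=1) 1-8(w=2) 2-6(w=11) 3-4(w=2) 6-7(w=11)

step 1: add edge 1-5 (w=3); MST = {1-5(w=3)}
step 2: add edge 1-7 (w=1); MST = {1-5(w=3) 1-7(w=1)}
step 3: add edge 1-8 (w=2); MST = {1-5(w=3) 1-7(w=1) 1-8(w=2)}
step 4: add edge 0-7 (w=9); MST = {0-7(w=9) 1-5(w=3) 1-7(w=1) 1-8(w=2)}
step 5: add edge 0-3 (w=8); MST = {0-3(w=8) 0-7(w=9) 1-5(w=3) 1-7(w=1) 1-8(w=2)}
step 6: add edge 3-4 (w=2); MST = {0-3(w=8) 0-7(w=9) 1-5(w=3) 1-7(w=1) 1-8(w=2) 3-4(w=2)}
step 7: add edge 6-7 (w=11); MST = {0-3(w=8) 0-7(w=9) 1-5(w=3) 1-7(w=1) 1-8(w=2) 3-4(w=2) 6-7(w=11)}
step 8: add edge 2-6 (w=11); MST = {0-3(w=8) 0-7(w=9) 1-5(w=3) 1-7(w=1) 1-8(w=2) 2-6(w=11) 3-4(w=2) 6-7(w=11)}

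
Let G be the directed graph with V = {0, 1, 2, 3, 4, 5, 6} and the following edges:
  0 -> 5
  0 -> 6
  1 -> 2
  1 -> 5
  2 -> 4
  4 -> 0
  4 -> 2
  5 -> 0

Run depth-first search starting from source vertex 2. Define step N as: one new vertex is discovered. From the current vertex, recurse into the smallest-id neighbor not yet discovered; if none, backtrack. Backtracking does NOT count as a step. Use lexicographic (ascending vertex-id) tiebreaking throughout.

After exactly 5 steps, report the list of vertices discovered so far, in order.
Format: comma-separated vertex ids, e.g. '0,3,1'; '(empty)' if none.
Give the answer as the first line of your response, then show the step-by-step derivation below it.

2,4,0,5,6

step 1: discover 2; path=2; order=2
step 2: discover 4; path=2>4; order=2,4
step 3: discover 0; path=2>4>0; order=2,4,0
step 4: discover 5; path=2>4>0>5; order=2,4,0,5
step 5: discover 6; path=2>4>0>6; order=2,4,0,5,6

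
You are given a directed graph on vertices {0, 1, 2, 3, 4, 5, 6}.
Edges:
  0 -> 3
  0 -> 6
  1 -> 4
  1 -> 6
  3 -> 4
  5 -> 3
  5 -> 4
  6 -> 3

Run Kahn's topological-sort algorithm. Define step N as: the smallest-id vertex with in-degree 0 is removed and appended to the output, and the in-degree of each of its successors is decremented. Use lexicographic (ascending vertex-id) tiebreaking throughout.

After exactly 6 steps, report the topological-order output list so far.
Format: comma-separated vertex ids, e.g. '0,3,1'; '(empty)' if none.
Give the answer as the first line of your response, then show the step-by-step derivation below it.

0,1,2,5,6,3

step 1: output 0; order=[0]; indeg=(0,0,0,2,3,0,1)
step 2: output 1; order=[0,1]; indeg=(0,0,0,2,2,0,0)
step 3: output 2; order=[0,1,2]; indeg=(0,0,0,2,2,0,0)
step 4: output 5; order=[0,1,2,5]; indeg=(0,0,0,1,1,0,0)
step 5: output 6; order=[0,1,2,5,6]; indeg=(0,0,0,0,1,0,0)
step 6: output 3; order=[0,1,2,5,6,3]; indeg=(0,0,0,0,0,0,0)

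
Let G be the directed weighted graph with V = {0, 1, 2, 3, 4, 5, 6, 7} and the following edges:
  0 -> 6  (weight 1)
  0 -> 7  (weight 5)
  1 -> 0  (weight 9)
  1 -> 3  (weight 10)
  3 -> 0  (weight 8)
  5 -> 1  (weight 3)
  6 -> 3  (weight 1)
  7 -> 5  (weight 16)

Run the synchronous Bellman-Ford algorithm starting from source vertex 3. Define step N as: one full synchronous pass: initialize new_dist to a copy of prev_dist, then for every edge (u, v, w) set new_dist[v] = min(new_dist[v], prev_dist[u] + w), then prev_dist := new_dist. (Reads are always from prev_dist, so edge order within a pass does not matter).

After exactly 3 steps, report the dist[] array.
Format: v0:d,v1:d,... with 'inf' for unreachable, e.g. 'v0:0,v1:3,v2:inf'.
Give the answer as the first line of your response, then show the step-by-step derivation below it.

v0:8,v1:inf,v2:inf,v3:0,v4:inf,v5:29,v6:9,v7:13

step 1: dist = v0:8,v1:inf,v2:inf,v3:0,v4:inf,v5:inf,v6:inf,v7:inf
step 2: dist = v0:8,v1:inf,v2:inf,v3:0,v4:inf,v5:inf,v6:9,v7:13
step 3: dist = v0:8,v1:inf,v2:inf,v3:0,v4:inf,v5:29,v6:9,v7:13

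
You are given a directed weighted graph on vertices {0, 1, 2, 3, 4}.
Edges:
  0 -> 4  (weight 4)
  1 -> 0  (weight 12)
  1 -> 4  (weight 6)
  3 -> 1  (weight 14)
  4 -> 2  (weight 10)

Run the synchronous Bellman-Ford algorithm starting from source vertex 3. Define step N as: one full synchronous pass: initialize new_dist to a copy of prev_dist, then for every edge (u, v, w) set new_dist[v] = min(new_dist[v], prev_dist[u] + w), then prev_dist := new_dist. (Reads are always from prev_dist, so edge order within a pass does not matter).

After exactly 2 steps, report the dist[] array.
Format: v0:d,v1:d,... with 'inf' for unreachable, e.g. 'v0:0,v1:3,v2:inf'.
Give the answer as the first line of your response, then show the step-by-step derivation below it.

v0:26,v1:14,v2:inf,v3:0,v4:20

step 1: dist = v0:inf,v1:14,v2:inf,v3:0,v4:inf
step 2: dist = v0:26,v1:14,v2:inf,v3:0,v4:20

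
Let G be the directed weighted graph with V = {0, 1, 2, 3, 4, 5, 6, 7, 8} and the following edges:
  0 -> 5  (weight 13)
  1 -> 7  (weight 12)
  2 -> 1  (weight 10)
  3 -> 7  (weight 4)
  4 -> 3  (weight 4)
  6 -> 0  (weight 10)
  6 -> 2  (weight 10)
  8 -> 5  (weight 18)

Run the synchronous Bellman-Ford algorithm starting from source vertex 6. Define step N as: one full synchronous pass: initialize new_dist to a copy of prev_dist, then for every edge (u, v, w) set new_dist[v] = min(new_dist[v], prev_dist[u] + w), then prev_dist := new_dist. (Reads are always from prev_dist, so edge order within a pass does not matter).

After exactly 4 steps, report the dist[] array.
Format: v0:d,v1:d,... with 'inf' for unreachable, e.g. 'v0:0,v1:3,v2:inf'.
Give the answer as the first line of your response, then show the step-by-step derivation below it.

v0:10,v1:20,v2:10,v3:inf,v4:inf,v5:23,v6:0,v7:32,v8:inf

step 1: dist = v0:10,v1:inf,v2:10,v3:inf,v4:inf,v5:inf,v6:0,v7:inf,v8:inf
step 2: dist = v0:10,v1:20,v2:10,v3:inf,v4:inf,v5:23,v6:0,v7:inf,v8:inf
step 3: dist = v0:10,v1:20,v2:10,v3:inf,v4:inf,v5:23,v6:0,v7:32,v8:inf
step 4: dist = v0:10,v1:20,v2:10,v3:inf,v4:inf,v5:23,v6:0,v7:32,v8:inf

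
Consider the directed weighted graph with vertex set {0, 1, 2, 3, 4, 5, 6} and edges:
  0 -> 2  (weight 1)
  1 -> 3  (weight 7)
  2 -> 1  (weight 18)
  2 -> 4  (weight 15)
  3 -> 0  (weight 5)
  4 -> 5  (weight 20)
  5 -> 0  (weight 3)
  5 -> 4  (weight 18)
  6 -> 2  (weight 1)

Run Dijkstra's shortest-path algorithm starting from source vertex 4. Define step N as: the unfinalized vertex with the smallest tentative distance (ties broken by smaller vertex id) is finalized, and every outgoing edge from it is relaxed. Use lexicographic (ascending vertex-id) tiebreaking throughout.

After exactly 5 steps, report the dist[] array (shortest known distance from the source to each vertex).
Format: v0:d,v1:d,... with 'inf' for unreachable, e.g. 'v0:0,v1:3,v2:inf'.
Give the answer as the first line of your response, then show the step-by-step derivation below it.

v0:23,v1:42,v2:24,v3:49,v4:0,v5:20,v6:inf

step 1: dist = v0:inf,v1:inf,v2:inf,v3:inf,v4:0,v5:20,v6:inf
step 2: dist = v0:23,v1:inf,v2:inf,v3:inf,v4:0,v5:20,v6:inf
step 3: dist = v0:23,v1:inf,v2:24,v3:inf,v4:0,v5:20,v6:inf
step 4: dist = v0:23,v1:42,v2:24,v3:inf,v4:0,v5:20,v6:inf
step 5: dist = v0:23,v1:42,v2:24,v3:49,v4:0,v5:20,v6:inf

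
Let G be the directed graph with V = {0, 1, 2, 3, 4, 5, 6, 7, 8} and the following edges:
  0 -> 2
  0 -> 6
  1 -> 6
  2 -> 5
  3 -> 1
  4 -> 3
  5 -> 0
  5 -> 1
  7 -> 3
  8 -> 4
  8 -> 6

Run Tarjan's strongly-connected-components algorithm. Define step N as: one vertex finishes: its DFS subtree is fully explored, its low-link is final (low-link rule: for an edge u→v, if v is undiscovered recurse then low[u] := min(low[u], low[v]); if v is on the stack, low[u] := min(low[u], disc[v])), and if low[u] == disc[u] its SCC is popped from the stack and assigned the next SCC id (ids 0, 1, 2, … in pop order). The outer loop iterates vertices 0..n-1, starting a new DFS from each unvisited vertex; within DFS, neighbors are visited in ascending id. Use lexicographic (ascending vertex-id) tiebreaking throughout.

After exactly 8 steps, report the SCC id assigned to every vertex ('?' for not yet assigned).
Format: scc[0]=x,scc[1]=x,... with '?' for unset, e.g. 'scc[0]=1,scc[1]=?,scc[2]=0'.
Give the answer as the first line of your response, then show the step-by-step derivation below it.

scc[0]=2,scc[1]=1,scc[2]=2,scc[3]=3,scc[4]=4,scc[5]=2,scc[6]=0,scc[7]=5,scc[8]=?

step 1: low=(low[0]=0,low[1]=3,low[2]=1,low[3]=?,low[4]=?,low[5]=0,low[6]=4,low[7]=?,low[8]=?); scc=(scc[0]=?,scc[1]=?,scc[2]=?,scc[3]=?,scc[4]=?,scc[5]=?,scc[6]=0,scc[7]=?,scc[8]=?)
step 2: low=(low[0]=0,low[1]=3,low[2]=1,low[3]=?,low[4]=?,low[5]=0,low[6]=4,low[7]=?,low[8]=?); scc=(scc[0]=?,scc[1]=1,scc[2]=?,scc[3]=?,scc[4]=?,scc[5]=?,scc[6]=0,scc[7]=?,scc[8]=?)
step 3: low=(low[0]=0,low[1]=3,low[2]=1,low[3]=?,low[4]=?,low[5]=0,low[6]=4,low[7]=?,low[8]=?); scc=(scc[0]=?,scc[1]=1,scc[2]=?,scc[3]=?,scc[4]=?,scc[5]=?,scc[6]=0,scc[7]=?,scc[8]=?)
step 4: low=(low[0]=0,low[1]=3,low[2]=0,low[3]=?,low[4]=?,low[5]=0,low[6]=4,low[7]=?,low[8]=?); scc=(scc[0]=?,scc[1]=1,scc[2]=?,scc[3]=?,scc[4]=?,scc[5]=?,scc[6]=0,scc[7]=?,scc[8]=?)
step 5: low=(low[0]=0,low[1]=3,low[2]=0,low[3]=?,low[4]=?,low[5]=0,low[6]=4,low[7]=?,low[8]=?); scc=(scc[0]=2,scc[1]=1,scc[2]=2,scc[3]=?,scc[4]=?,scc[5]=2,scc[6]=0,scc[7]=?,scc[8]=?)
step 6: low=(low[0]=0,low[1]=3,low[2]=0,low[3]=5,low[4]=?,low[5]=0,low[6]=4,low[7]=?,low[8]=?); scc=(scc[0]=2,scc[1]=1,scc[2]=2,scc[3]=3,scc[4]=?,scc[5]=2,scc[6]=0,scc[7]=?,scc[8]=?)
step 7: low=(low[0]=0,low[1]=3,low[2]=0,low[3]=5,low[4]=6,low[5]=0,low[6]=4,low[7]=?,low[8]=?); scc=(scc[0]=2,scc[1]=1,scc[2]=2,scc[3]=3,scc[4]=4,scc[5]=2,scc[6]=0,scc[7]=?,scc[8]=?)
step 8: low=(low[0]=0,low[1]=3,low[2]=0,low[3]=5,low[4]=6,low[5]=0,low[6]=4,low[7]=7,low[8]=?); scc=(scc[0]=2,scc[1]=1,scc[2]=2,scc[3]=3,scc[4]=4,scc[5]=2,scc[6]=0,scc[7]=5,scc[8]=?)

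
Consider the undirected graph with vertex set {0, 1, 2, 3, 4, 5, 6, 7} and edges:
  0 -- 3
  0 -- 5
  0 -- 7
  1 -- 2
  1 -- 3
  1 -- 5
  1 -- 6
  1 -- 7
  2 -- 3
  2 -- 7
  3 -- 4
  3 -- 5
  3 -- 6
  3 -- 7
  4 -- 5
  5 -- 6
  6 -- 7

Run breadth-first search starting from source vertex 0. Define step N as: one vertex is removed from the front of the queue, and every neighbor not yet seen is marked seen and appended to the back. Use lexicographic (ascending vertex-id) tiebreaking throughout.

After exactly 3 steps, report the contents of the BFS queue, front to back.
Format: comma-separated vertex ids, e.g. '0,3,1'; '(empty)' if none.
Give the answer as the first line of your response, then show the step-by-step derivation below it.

7,1,2,4,6

step 1: dequeue 0; queue=[3,5,7]; order=0
step 2: dequeue 3; queue=[5,7,1,2,4,6]; order=0,3
step 3: dequeue 5; queue=[7,1,2,4,6]; order=0,3,5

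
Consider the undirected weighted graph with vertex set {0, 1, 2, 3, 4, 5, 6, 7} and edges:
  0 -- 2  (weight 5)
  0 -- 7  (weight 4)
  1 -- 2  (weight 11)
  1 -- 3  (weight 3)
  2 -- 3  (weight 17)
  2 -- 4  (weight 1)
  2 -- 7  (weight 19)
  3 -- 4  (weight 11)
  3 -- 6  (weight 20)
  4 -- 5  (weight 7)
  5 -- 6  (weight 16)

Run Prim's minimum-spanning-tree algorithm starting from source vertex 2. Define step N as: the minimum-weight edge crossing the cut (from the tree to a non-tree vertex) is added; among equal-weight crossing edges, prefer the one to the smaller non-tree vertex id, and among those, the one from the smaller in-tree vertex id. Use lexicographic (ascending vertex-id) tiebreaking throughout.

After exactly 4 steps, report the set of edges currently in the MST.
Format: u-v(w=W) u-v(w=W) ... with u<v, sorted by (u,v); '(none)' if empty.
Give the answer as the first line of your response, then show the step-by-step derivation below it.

0-2(w=5) 0-7(w=4) 2-4(w=1) 4-5(w=7)

step 1: add edge 2-4 (w=1); MST = {2-4(w=1)}
step 2: add edge 0-2 (w=5); MST = {0-2(w=5) 2-4(w=1)}
step 3: add edge 0-7 (w=4); MST = {0-2(w=5) 0-7(w=4) 2-4(w=1)}
step 4: add edge 4-5 (w=7); MST = {0-2(w=5) 0-7(w=4) 2-4(w=1) 4-5(w=7)}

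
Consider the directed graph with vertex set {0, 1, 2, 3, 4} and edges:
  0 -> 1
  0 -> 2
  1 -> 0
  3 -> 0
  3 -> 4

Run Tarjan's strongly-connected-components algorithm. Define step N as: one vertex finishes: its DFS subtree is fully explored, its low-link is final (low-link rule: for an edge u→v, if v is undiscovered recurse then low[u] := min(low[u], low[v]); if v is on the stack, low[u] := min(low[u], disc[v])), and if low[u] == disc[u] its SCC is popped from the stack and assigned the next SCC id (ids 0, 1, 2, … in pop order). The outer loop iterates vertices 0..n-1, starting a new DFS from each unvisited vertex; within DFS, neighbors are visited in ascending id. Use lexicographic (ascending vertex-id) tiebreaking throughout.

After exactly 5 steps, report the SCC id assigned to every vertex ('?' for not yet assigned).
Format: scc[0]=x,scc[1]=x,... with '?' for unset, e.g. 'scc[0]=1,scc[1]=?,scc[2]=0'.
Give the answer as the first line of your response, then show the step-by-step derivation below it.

scc[0]=1,scc[1]=1,scc[2]=0,scc[3]=3,scc[4]=2

step 1: low=(low[0]=0,low[1]=0,low[2]=?,low[3]=?,low[4]=?); scc=(scc[0]=?,scc[1]=?,scc[2]=?,scc[3]=?,scc[4]=?)
step 2: low=(low[0]=0,low[1]=0,low[2]=2,low[3]=?,low[4]=?); scc=(scc[0]=?,scc[1]=?,scc[2]=0,scc[3]=?,scc[4]=?)
step 3: low=(low[0]=0,low[1]=0,low[2]=2,low[3]=?,low[4]=?); scc=(scc[0]=1,scc[1]=1,scc[2]=0,scc[3]=?,scc[4]=?)
step 4: low=(low[0]=0,low[1]=0,low[2]=2,low[3]=3,low[4]=4); scc=(scc[0]=1,scc[1]=1,scc[2]=0,scc[3]=?,scc[4]=2)
step 5: low=(low[0]=0,low[1]=0,low[2]=2,low[3]=3,low[4]=4); scc=(scc[0]=1,scc[1]=1,scc[2]=0,scc[3]=3,scc[4]=2)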